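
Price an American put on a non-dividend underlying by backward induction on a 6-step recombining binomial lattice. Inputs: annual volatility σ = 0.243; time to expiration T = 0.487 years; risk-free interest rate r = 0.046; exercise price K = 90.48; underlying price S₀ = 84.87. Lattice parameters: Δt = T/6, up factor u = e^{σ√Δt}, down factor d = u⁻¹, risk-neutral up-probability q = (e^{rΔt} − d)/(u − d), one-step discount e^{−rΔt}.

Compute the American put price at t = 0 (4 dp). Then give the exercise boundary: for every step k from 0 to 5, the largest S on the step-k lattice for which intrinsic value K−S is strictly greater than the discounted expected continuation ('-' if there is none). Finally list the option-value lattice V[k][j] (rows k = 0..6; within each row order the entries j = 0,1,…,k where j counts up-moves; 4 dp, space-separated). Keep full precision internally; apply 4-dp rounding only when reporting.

price = 8.3869
boundary = - - 73.8961 68.9534 73.8961 79.1932
tree:
8.3869
12.0250 4.9487
16.5839 7.7278 2.3117
21.5266 11.6071 4.0526 0.6539
26.1388 16.5839 6.9049 1.3386 0.0000
30.4425 21.5266 11.2868 2.7404 0.0000 0.0000
34.4583 26.1388 16.5839 5.6100 0.0000 0.0000 0.0000

Δt=0.08117, u=1.07168, d=0.93311, q=0.50969, disc=e^(-rΔt)=0.99627
k=6 terminal: V=max(K-S,0) → 34.4583 26.1388 16.5839 5.6100 0.0000 0.0000 0.0000
k=5: j=0 S=60.0375 intr=30.4425 cont=30.1053 V=30.4425[EX]; j=1 S=68.9534 intr=21.5266 cont=21.1895 V=21.5266[EX]; j=2 S=79.1932 intr=11.2868 cont=10.9496 V=11.2868[EX]; j=3 S=90.9537 intr=0.0000 cont=2.7404 V=2.7404[hold]; j=4 S=104.4607 intr=0.0000 cont=0.0000 V=0.0000[hold]; j=5 S=119.9736 intr=0.0000 cont=0.0000 V=0.0000[hold]  S*(5)=79.1932
k=4: j=0 S=64.3412 intr=26.1388 cont=25.8016 V=26.1388[EX]; j=1 S=73.8961 intr=16.5839 cont=16.2467 V=16.5839[EX]; j=2 S=84.8700 intr=5.6100 cont=6.9049 V=6.9049[hold]; j=3 S=97.4735 intr=0.0000 cont=1.3386 V=1.3386[hold]; j=4 S=111.9488 intr=0.0000 cont=0.0000 V=0.0000[hold]  S*(4)=73.8961
k=3: j=0 S=68.9534 intr=21.5266 cont=21.1895 V=21.5266[EX]; j=1 S=79.1932 intr=11.2868 cont=11.6071 V=11.6071[hold]; j=2 S=90.9537 intr=0.0000 cont=4.0526 V=4.0526[hold]; j=3 S=104.4607 intr=0.0000 cont=0.6539 V=0.6539[hold]  S*(3)=68.9534
k=2: j=0 S=73.8961 intr=16.5839 cont=16.4094 V=16.5839[EX]; j=1 S=84.8700 intr=5.6100 cont=7.7278 V=7.7278[hold]; j=2 S=97.4735 intr=0.0000 cont=2.3117 V=2.3117[hold]  S*(2)=73.8961
k=1: j=0 S=79.1932 intr=11.2868 cont=12.0250 V=12.0250[hold]; j=1 S=90.9537 intr=0.0000 cont=4.9487 V=4.9487[hold]  S*(1)=-
k=0: j=0 S=84.8700 intr=5.6100 cont=8.3869 V=8.3869[hold]  S*(0)=-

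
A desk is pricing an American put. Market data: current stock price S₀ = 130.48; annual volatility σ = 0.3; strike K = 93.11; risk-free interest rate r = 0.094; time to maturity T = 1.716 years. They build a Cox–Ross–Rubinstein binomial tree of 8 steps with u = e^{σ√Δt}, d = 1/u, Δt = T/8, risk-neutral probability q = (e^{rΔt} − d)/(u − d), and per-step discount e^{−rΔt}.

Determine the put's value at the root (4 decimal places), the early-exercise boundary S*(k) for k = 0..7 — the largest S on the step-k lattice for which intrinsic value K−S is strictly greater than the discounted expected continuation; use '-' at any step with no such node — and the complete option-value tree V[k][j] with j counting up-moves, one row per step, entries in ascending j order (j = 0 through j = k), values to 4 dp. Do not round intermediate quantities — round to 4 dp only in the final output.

Δt=0.21450  u=1.14906  d=0.87028  q=0.53838  discount=0.98004
step 8 (expiry): payoffs max(K−S,0) = 50.1753 36.4218 18.2627 0.0000 0.0000 0.0000 0.0000 0.0000 0.0000
step 7: (k=7,j=0): S=49.3345, (K−S)⁺=43.7755, hold=41.9170 ⇒ V=43.7755 exercise | (k=7,j=1): S=65.1380, (K−S)⁺=27.9720, hold=26.1134 ⇒ V=27.9720 exercise | (k=7,j=2): S=86.0039, (K−S)⁺=7.1061, hold=8.2621 ⇒ V=8.2621 continue | (k=7,j=3): S=113.5539, (K−S)⁺=0.0000, hold=0.0000 ⇒ V=0.0000 continue | (k=7,j=4): S=149.9291, (K−S)⁺=0.0000, hold=0.0000 ⇒ V=0.0000 continue | (k=7,j=5): S=197.9565, (K−S)⁺=0.0000, hold=0.0000 ⇒ V=0.0000 continue | (k=7,j=6): S=261.3687, (K−S)⁺=0.0000, hold=0.0000 ⇒ V=0.0000 continue | (k=7,j=7): S=345.0941, (K−S)⁺=0.0000, hold=0.0000 ⇒ V=0.0000 continue  boundary S*=65.1380
step 6: (k=6,j=0): S=56.6882, (K−S)⁺=36.4218, hold=34.5633 ⇒ V=36.4218 exercise | (k=6,j=1): S=74.8473, (K−S)⁺=18.2627, hold=17.0141 ⇒ V=18.2627 exercise | (k=6,j=2): S=98.8235, (K−S)⁺=0.0000, hold=3.7378 ⇒ V=3.7378 continue | (k=6,j=3): S=130.4800, (K−S)⁺=0.0000, hold=0.0000 ⇒ V=0.0000 continue | (k=6,j=4): S=172.2772, (K−S)⁺=0.0000, hold=0.0000 ⇒ V=0.0000 continue | (k=6,j=5): S=227.4635, (K−S)⁺=0.0000, hold=0.0000 ⇒ V=0.0000 continue | (k=6,j=6): S=300.3278, (K−S)⁺=0.0000, hold=0.0000 ⇒ V=0.0000 continue  boundary S*=74.8473
step 5: (k=5,j=0): S=65.1380, (K−S)⁺=27.9720, hold=26.1134 ⇒ V=27.9720 exercise | (k=5,j=1): S=86.0039, (K−S)⁺=7.1061, hold=10.2343 ⇒ V=10.2343 continue | (k=5,j=2): S=113.5539, (K−S)⁺=0.0000, hold=1.6910 ⇒ V=1.6910 continue | (k=5,j=3): S=149.9291, (K−S)⁺=0.0000, hold=0.0000 ⇒ V=0.0000 continue | (k=5,j=4): S=197.9565, (K−S)⁺=0.0000, hold=0.0000 ⇒ V=0.0000 continue | (k=5,j=5): S=261.3687, (K−S)⁺=0.0000, hold=0.0000 ⇒ V=0.0000 continue  boundary S*=65.1380
step 4: (k=4,j=0): S=74.8473, (K−S)⁺=18.2627, hold=18.0547 ⇒ V=18.2627 exercise | (k=4,j=1): S=98.8235, (K−S)⁺=0.0000, hold=5.5223 ⇒ V=5.5223 continue | (k=4,j=2): S=130.4800, (K−S)⁺=0.0000, hold=0.7650 ⇒ V=0.7650 continue | (k=4,j=3): S=172.2772, (K−S)⁺=0.0000, hold=0.0000 ⇒ V=0.0000 continue | (k=4,j=4): S=227.4635, (K−S)⁺=0.0000, hold=0.0000 ⇒ V=0.0000 continue  boundary S*=74.8473
step 3: (k=3,j=0): S=86.0039, (K−S)⁺=7.1061, hold=11.1759 ⇒ V=11.1759 continue | (k=3,j=1): S=113.5539, (K−S)⁺=0.0000, hold=2.9020 ⇒ V=2.9020 continue | (k=3,j=2): S=149.9291, (K−S)⁺=0.0000, hold=0.3461 ⇒ V=0.3461 continue | (k=3,j=3): S=197.9565, (K−S)⁺=0.0000, hold=0.0000 ⇒ V=0.0000 continue  boundary S*=-
step 2: (k=2,j=0): S=98.8235, (K−S)⁺=0.0000, hold=6.5872 ⇒ V=6.5872 continue | (k=2,j=1): S=130.4800, (K−S)⁺=0.0000, hold=1.4955 ⇒ V=1.4955 continue | (k=2,j=2): S=172.2772, (K−S)⁺=0.0000, hold=0.1566 ⇒ V=0.1566 continue  boundary S*=-
step 1: (k=1,j=0): S=113.5539, (K−S)⁺=0.0000, hold=3.7692 ⇒ V=3.7692 continue | (k=1,j=1): S=149.9291, (K−S)⁺=0.0000, hold=0.7592 ⇒ V=0.7592 continue  boundary S*=-
step 0: (k=0,j=0): S=130.4800, (K−S)⁺=0.0000, hold=2.1058 ⇒ V=2.1058 continue  boundary S*=-

price = 2.1058
boundary = - - - - 74.8473 65.1380 74.8473 65.1380
tree:
2.1058
3.7692 0.7592
6.5872 1.4955 0.1566
11.1759 2.9020 0.3461 0.0000
18.2627 5.5223 0.7650 0.0000 0.0000
27.9720 10.2343 1.6910 0.0000 0.0000 0.0000
36.4218 18.2627 3.7378 0.0000 0.0000 0.0000 0.0000
43.7755 27.9720 8.2621 0.0000 0.0000 0.0000 0.0000 0.0000
50.1753 36.4218 18.2627 0.0000 0.0000 0.0000 0.0000 0.0000 0.0000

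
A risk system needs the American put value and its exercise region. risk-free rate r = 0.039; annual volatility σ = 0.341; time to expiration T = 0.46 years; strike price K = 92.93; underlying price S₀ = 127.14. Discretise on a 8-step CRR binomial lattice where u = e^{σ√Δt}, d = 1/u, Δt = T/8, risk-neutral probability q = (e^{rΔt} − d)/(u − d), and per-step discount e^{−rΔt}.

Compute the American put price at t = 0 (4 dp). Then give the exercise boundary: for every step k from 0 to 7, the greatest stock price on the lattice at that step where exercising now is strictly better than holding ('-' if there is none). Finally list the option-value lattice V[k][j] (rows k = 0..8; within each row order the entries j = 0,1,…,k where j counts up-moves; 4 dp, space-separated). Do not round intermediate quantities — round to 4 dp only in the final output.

Δt=0.05750, u=1.08521, d=0.92148, q=0.49328, disc=e^(-rΔt)=0.99776
k=8 terminal: V=max(K-S,0) → 26.8321 15.0885 1.2584 0.0000 0.0000 0.0000 0.0000 0.0000 0.0000
k=7: j=0 S=71.7298 intr=21.2002 cont=20.9920 V=21.2002[EX]; j=1 S=84.4740 intr=8.4560 cont=8.2478 V=8.4560[EX]; j=2 S=99.4825 intr=0.0000 cont=0.6362 V=0.6362[hold]; j=3 S=117.1576 intr=0.0000 cont=0.0000 V=0.0000[hold]; j=4 S=137.9730 intr=0.0000 cont=0.0000 V=0.0000[hold]; j=5 S=162.4866 intr=0.0000 cont=0.0000 V=0.0000[hold]; j=6 S=191.3556 intr=0.0000 cont=0.0000 V=0.0000[hold]; j=7 S=225.3537 intr=0.0000 cont=0.0000 V=0.0000[hold]  S*(7)=84.4740
k=6: j=0 S=77.8415 intr=15.0885 cont=14.8803 V=15.0885[EX]; j=1 S=91.6716 intr=1.2584 cont=4.5883 V=4.5883[hold]; j=2 S=107.9589 intr=0.0000 cont=0.3217 V=0.3217[hold]; j=3 S=127.1400 intr=0.0000 cont=0.0000 V=0.0000[hold]; j=4 S=149.7290 intr=0.0000 cont=0.0000 V=0.0000[hold]; j=5 S=176.3313 intr=0.0000 cont=0.0000 V=0.0000[hold]; j=6 S=207.6601 intr=0.0000 cont=0.0000 V=0.0000[hold]  S*(6)=77.8415
k=5: j=0 S=84.4740 intr=8.4560 cont=9.8867 V=9.8867[hold]; j=1 S=99.4825 intr=0.0000 cont=2.4781 V=2.4781[hold]; j=2 S=117.1576 intr=0.0000 cont=0.1626 V=0.1626[hold]; j=3 S=137.9730 intr=0.0000 cont=0.0000 V=0.0000[hold]; j=4 S=162.4866 intr=0.0000 cont=0.0000 V=0.0000[hold]; j=5 S=191.3556 intr=0.0000 cont=0.0000 V=0.0000[hold]  S*(5)=-
k=4: j=0 S=91.6716 intr=1.2584 cont=6.2182 V=6.2182[hold]; j=1 S=107.9589 intr=0.0000 cont=1.3329 V=1.3329[hold]; j=2 S=127.1400 intr=0.0000 cont=0.0822 V=0.0822[hold]; j=3 S=149.7290 intr=0.0000 cont=0.0000 V=0.0000[hold]; j=4 S=176.3313 intr=0.0000 cont=0.0000 V=0.0000[hold]  S*(4)=-
k=3: j=0 S=99.4825 intr=0.0000 cont=3.7999 V=3.7999[hold]; j=1 S=117.1576 intr=0.0000 cont=0.7144 V=0.7144[hold]; j=2 S=137.9730 intr=0.0000 cont=0.0416 V=0.0416[hold]; j=3 S=162.4866 intr=0.0000 cont=0.0000 V=0.0000[hold]  S*(3)=-
k=2: j=0 S=107.9589 intr=0.0000 cont=2.2727 V=2.2727[hold]; j=1 S=127.1400 intr=0.0000 cont=0.3816 V=0.3816[hold]; j=2 S=149.7290 intr=0.0000 cont=0.0210 V=0.0210[hold]  S*(2)=-
k=1: j=0 S=117.1576 intr=0.0000 cont=1.3369 V=1.3369[hold]; j=1 S=137.9730 intr=0.0000 cont=0.2033 V=0.2033[hold]  S*(1)=-
k=0: j=0 S=127.1400 intr=0.0000 cont=0.7760 V=0.7760[hold]  S*(0)=-

price = 0.7760
boundary = - - - - - - 77.8415 84.4740
tree:
0.7760
1.3369 0.2033
2.2727 0.3816 0.0210
3.7999 0.7144 0.0416 0.0000
6.2182 1.3329 0.0822 0.0000 0.0000
9.8867 2.4781 0.1626 0.0000 0.0000 0.0000
15.0885 4.5883 0.3217 0.0000 0.0000 0.0000 0.0000
21.2002 8.4560 0.6362 0.0000 0.0000 0.0000 0.0000 0.0000
26.8321 15.0885 1.2584 0.0000 0.0000 0.0000 0.0000 0.0000 0.0000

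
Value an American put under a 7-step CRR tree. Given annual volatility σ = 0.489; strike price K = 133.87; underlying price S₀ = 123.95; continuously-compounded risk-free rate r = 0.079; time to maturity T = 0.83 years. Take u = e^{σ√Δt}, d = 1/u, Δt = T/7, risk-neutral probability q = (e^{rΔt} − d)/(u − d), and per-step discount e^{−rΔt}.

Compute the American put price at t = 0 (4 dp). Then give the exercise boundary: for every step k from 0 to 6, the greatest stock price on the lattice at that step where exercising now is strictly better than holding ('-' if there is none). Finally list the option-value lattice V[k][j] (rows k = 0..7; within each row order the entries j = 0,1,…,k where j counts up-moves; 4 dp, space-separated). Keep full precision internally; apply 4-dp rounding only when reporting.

price = 24.2079
boundary = - - - 74.7933 88.5097 74.7933 88.5097
tree:
24.2079
33.8294 14.4936
45.6253 22.0002 6.8296
59.0767 32.2723 11.5544 1.9612
70.6674 45.3603 19.0453 3.8501 0.0000
80.4619 59.0767 30.2473 7.5582 0.0000 0.0000
88.7386 70.6674 45.3603 14.8377 0.0000 0.0000 0.0000
95.7326 80.4619 59.0767 29.1285 0.0000 0.0000 0.0000 0.0000

Δt=0.11857, u=1.18339, d=0.84503, q=0.48582, disc=e^(-rΔt)=0.99068
k=7 terminal: V=max(K-S,0) → 95.7326 80.4619 59.0767 29.1285 0.0000 0.0000 0.0000 0.0000
k=6: j=0 S=45.1314 intr=88.7386 cont=87.4905 V=88.7386[EX]; j=1 S=63.2026 intr=70.6674 cont=69.4193 V=70.6674[EX]; j=2 S=88.5097 intr=45.3603 cont=44.1122 V=45.3603[EX]; j=3 S=123.9500 intr=9.9200 cont=14.8377 V=14.8377[hold]; j=4 S=173.5811 intr=0.0000 cont=0.0000 V=0.0000[hold]; j=5 S=243.0850 intr=0.0000 cont=0.0000 V=0.0000[hold]; j=6 S=340.4192 intr=0.0000 cont=0.0000 V=0.0000[hold]  S*(6)=88.5097
k=5: j=0 S=53.4081 intr=80.4619 cont=79.2138 V=80.4619[EX]; j=1 S=74.7933 intr=59.0767 cont=57.8286 V=59.0767[EX]; j=2 S=104.7415 intr=29.1285 cont=30.2473 V=30.2473[hold]; j=3 S=146.6812 intr=0.0000 cont=7.5582 V=7.5582[hold]; j=4 S=205.4141 intr=0.0000 cont=0.0000 V=0.0000[hold]; j=5 S=287.6644 intr=0.0000 cont=0.0000 V=0.0000[hold]  S*(5)=74.7933
k=4: j=0 S=63.2026 intr=70.6674 cont=69.4193 V=70.6674[EX]; j=1 S=88.5097 intr=45.3603 cont=44.6506 V=45.3603[EX]; j=2 S=123.9500 intr=9.9200 cont=19.0453 V=19.0453[hold]; j=3 S=173.5811 intr=0.0000 cont=3.8501 V=3.8501[hold]; j=4 S=243.0850 intr=0.0000 cont=0.0000 V=0.0000[hold]  S*(4)=88.5097
k=3: j=0 S=74.7933 intr=59.0767 cont=57.8286 V=59.0767[EX]; j=1 S=104.7415 intr=29.1285 cont=32.2723 V=32.2723[hold]; j=2 S=146.6812 intr=0.0000 cont=11.5544 V=11.5544[hold]; j=3 S=205.4141 intr=0.0000 cont=1.9612 V=1.9612[hold]  S*(3)=74.7933
k=2: j=0 S=88.5097 intr=45.3603 cont=45.6253 V=45.6253[hold]; j=1 S=123.9500 intr=9.9200 cont=22.0002 V=22.0002[hold]; j=2 S=173.5811 intr=0.0000 cont=6.8296 V=6.8296[hold]  S*(2)=-
k=1: j=0 S=104.7415 intr=29.1285 cont=33.8294 V=33.8294[hold]; j=1 S=146.6812 intr=0.0000 cont=14.4936 V=14.4936[hold]  S*(1)=-
k=0: j=0 S=123.9500 intr=9.9200 cont=24.2079 V=24.2079[hold]  S*(0)=-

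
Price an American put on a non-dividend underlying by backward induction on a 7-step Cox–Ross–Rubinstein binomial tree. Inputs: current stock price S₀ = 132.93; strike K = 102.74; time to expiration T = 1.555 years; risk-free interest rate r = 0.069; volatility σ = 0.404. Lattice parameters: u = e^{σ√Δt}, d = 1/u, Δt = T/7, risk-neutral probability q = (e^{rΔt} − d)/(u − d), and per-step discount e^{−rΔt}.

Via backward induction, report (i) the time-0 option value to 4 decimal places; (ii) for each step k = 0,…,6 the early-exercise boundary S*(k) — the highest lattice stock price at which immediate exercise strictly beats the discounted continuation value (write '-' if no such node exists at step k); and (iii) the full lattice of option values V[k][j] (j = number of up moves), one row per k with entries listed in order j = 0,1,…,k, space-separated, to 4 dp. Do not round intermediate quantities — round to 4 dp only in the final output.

Δt=0.22214, u=1.20975, d=0.82662, q=0.49285, disc=e^(-rΔt)=0.98479
k=7 terminal: V=max(K-S,0) → 67.6846 51.4367 27.6579 0.0000 0.0000 0.0000 0.0000 0.0000
k=6: j=0 S=42.4082 intr=60.3318 cont=58.7690 V=60.3318[EX]; j=1 S=62.0642 intr=40.6758 cont=39.1130 V=40.6758[EX]; j=2 S=90.8306 intr=11.9094 cont=13.8132 V=13.8132[hold]; j=3 S=132.9300 intr=0.0000 cont=0.0000 V=0.0000[hold]; j=4 S=194.5423 intr=0.0000 cont=0.0000 V=0.0000[hold]; j=5 S=284.7115 intr=0.0000 cont=0.0000 V=0.0000[hold]; j=6 S=416.6736 intr=0.0000 cont=0.0000 V=0.0000[hold]  S*(6)=62.0642
k=5: j=0 S=51.3033 intr=51.4367 cont=49.8739 V=51.4367[EX]; j=1 S=75.0821 intr=27.6579 cont=27.0191 V=27.6579[EX]; j=2 S=109.8822 intr=0.0000 cont=6.8987 V=6.8987[hold]; j=3 S=160.8120 intr=0.0000 cont=0.0000 V=0.0000[hold]; j=4 S=235.3474 intr=0.0000 cont=0.0000 V=0.0000[hold]; j=5 S=344.4296 intr=0.0000 cont=0.0000 V=0.0000[hold]  S*(5)=75.0821
k=4: j=0 S=62.0642 intr=40.6758 cont=39.1130 V=40.6758[EX]; j=1 S=90.8306 intr=11.9094 cont=17.1616 V=17.1616[hold]; j=2 S=132.9300 intr=0.0000 cont=3.4454 V=3.4454[hold]; j=3 S=194.5423 intr=0.0000 cont=0.0000 V=0.0000[hold]; j=4 S=284.7115 intr=0.0000 cont=0.0000 V=0.0000[hold]  S*(4)=62.0642
k=3: j=0 S=75.0821 intr=27.6579 cont=28.6443 V=28.6443[hold]; j=1 S=109.8822 intr=0.0000 cont=10.2433 V=10.2433[hold]; j=2 S=160.8120 intr=0.0000 cont=1.7208 V=1.7208[hold]; j=3 S=235.3474 intr=0.0000 cont=0.0000 V=0.0000[hold]  S*(3)=-
k=2: j=0 S=90.8306 intr=11.9094 cont=19.2775 V=19.2775[hold]; j=1 S=132.9300 intr=0.0000 cont=5.9510 V=5.9510[hold]; j=2 S=194.5423 intr=0.0000 cont=0.8594 V=0.8594[hold]  S*(2)=-
k=1: j=0 S=109.8822 intr=0.0000 cont=12.5161 V=12.5161[hold]; j=1 S=160.8120 intr=0.0000 cont=3.3892 V=3.3892[hold]  S*(1)=-
k=0: j=0 S=132.9300 intr=0.0000 cont=7.8959 V=7.8959[hold]  S*(0)=-

price = 7.8959
boundary = - - - - 62.0642 75.0821 62.0642
tree:
7.8959
12.5161 3.3892
19.2775 5.9510 0.8594
28.6443 10.2433 1.7208 0.0000
40.6758 17.1616 3.4454 0.0000 0.0000
51.4367 27.6579 6.8987 0.0000 0.0000 0.0000
60.3318 40.6758 13.8132 0.0000 0.0000 0.0000 0.0000
67.6846 51.4367 27.6579 0.0000 0.0000 0.0000 0.0000 0.0000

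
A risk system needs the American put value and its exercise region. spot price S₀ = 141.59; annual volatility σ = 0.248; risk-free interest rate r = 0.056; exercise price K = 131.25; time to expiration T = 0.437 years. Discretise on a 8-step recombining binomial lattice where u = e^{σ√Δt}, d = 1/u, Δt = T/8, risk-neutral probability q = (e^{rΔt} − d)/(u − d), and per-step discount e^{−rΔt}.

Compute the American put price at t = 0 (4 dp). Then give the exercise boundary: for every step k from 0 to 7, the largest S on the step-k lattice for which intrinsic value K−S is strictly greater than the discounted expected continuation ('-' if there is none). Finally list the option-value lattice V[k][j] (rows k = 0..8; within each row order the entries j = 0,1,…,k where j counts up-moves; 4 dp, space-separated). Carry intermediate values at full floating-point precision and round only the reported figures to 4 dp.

price = 3.9738
boundary = - - - - 112.2901 105.9665 112.2901 118.9910
tree:
3.9738
6.1528 1.9201
9.2688 3.2189 0.6934
13.5157 5.2753 1.2775 0.1407
18.9599 8.4059 2.3221 0.2891 0.0000
25.2835 12.9236 4.1490 0.5942 0.0000 0.0000
31.2510 18.9599 7.2460 1.2213 0.0000 0.0000 0.0000
36.8824 25.2835 12.2590 2.5099 0.0000 0.0000 0.0000 0.0000
42.1967 31.2510 18.9599 5.1582 0.0000 0.0000 0.0000 0.0000 0.0000

Δt=0.05462, u=1.05968, d=0.94369, q=0.51193, disc=e^(-rΔt)=0.99695
k=8 terminal: V=max(K-S,0) → 42.1967 31.2510 18.9599 5.1582 0.0000 0.0000 0.0000 0.0000 0.0000
k=7: j=0 S=94.3676 intr=36.8824 cont=36.4815 V=36.8824[EX]; j=1 S=105.9665 intr=25.2835 cont=24.8826 V=25.2835[EX]; j=2 S=118.9910 intr=12.2590 cont=11.8581 V=12.2590[EX]; j=3 S=133.6164 intr=0.0000 cont=2.5099 V=2.5099[hold]; j=4 S=150.0394 intr=0.0000 cont=0.0000 V=0.0000[hold]; j=5 S=168.4810 intr=0.0000 cont=0.0000 V=0.0000[hold]; j=6 S=189.1893 intr=0.0000 cont=0.0000 V=0.0000[hold]; j=7 S=212.4429 intr=0.0000 cont=0.0000 V=0.0000[hold]  S*(7)=118.9910
k=6: j=0 S=99.9990 intr=31.2510 cont=30.8501 V=31.2510[EX]; j=1 S=112.2901 intr=18.9599 cont=18.5591 V=18.9599[EX]; j=2 S=126.0918 intr=5.1582 cont=7.2460 V=7.2460[hold]; j=3 S=141.5900 intr=0.0000 cont=1.2213 V=1.2213[hold]; j=4 S=158.9931 intr=0.0000 cont=0.0000 V=0.0000[hold]; j=5 S=178.5352 intr=0.0000 cont=0.0000 V=0.0000[hold]; j=6 S=200.4793 intr=0.0000 cont=0.0000 V=0.0000[hold]  S*(6)=112.2901
k=5: j=0 S=105.9665 intr=25.2835 cont=24.8826 V=25.2835[EX]; j=1 S=118.9910 intr=12.2590 cont=12.9236 V=12.9236[hold]; j=2 S=133.6164 intr=0.0000 cont=4.1490 V=4.1490[hold]; j=3 S=150.0394 intr=0.0000 cont=0.5942 V=0.5942[hold]; j=4 S=168.4810 intr=0.0000 cont=0.0000 V=0.0000[hold]; j=5 S=189.1893 intr=0.0000 cont=0.0000 V=0.0000[hold]  S*(5)=105.9665
k=4: j=0 S=112.2901 intr=18.9599 cont=18.8983 V=18.9599[EX]; j=1 S=126.0918 intr=5.1582 cont=8.4059 V=8.4059[hold]; j=2 S=141.5900 intr=0.0000 cont=2.3221 V=2.3221[hold]; j=3 S=158.9931 intr=0.0000 cont=0.2891 V=0.2891[hold]; j=4 S=178.5352 intr=0.0000 cont=0.0000 V=0.0000[hold]  S*(4)=112.2901
k=3: j=0 S=118.9910 intr=12.2590 cont=13.5157 V=13.5157[hold]; j=1 S=133.6164 intr=0.0000 cont=5.2753 V=5.2753[hold]; j=2 S=150.0394 intr=0.0000 cont=1.2775 V=1.2775[hold]; j=3 S=168.4810 intr=0.0000 cont=0.1407 V=0.1407[hold]  S*(3)=-
k=2: j=0 S=126.0918 intr=5.1582 cont=9.2688 V=9.2688[hold]; j=1 S=141.5900 intr=0.0000 cont=3.2189 V=3.2189[hold]; j=2 S=158.9931 intr=0.0000 cont=0.6934 V=0.6934[hold]  S*(2)=-
k=1: j=0 S=133.6164 intr=0.0000 cont=6.1528 V=6.1528[hold]; j=1 S=150.0394 intr=0.0000 cont=1.9201 V=1.9201[hold]  S*(1)=-
k=0: j=0 S=141.5900 intr=0.0000 cont=3.9738 V=3.9738[hold]  S*(0)=-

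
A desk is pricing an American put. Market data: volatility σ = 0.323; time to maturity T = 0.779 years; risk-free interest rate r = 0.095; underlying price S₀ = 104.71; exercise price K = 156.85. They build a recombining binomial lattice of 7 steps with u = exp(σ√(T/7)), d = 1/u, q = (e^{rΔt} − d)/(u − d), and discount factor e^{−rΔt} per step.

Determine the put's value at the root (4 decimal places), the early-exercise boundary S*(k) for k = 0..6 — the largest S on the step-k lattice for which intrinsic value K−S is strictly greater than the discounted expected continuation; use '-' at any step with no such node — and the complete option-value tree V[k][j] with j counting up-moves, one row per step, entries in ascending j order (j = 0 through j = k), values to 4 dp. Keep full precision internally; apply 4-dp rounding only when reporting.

price = 52.1400
boundary = 104.7100 116.6229 104.7100 116.6229 104.7100 116.6229 129.8912
tree:
52.1400
62.8360 40.2271
72.4395 52.1400 28.0032
81.0619 62.8360 40.2271 17.3934
88.8036 72.4395 52.1400 27.1373 8.8359
95.7545 81.0619 62.8360 40.2271 15.7181 2.7214
101.9953 88.8036 72.4395 52.1400 26.9588 5.7575 0.0000
107.5987 95.7545 81.0619 62.8360 40.2271 12.1810 0.0000 0.0000

Δt=0.11129  u=1.11377  d=0.89785  q=0.52231  discount=0.98948
step 7 (expiry): payoffs max(K−S,0) = 107.5987 95.7545 81.0619 62.8360 40.2271 12.1810 0.0000 0.0000
step 6: (k=6,j=0): S=54.8547, (K−S)⁺=101.9953, hold=100.3458 ⇒ V=101.9953 exercise | (k=6,j=1): S=68.0464, (K−S)⁺=88.8036, hold=87.1541 ⇒ V=88.8036 exercise | (k=6,j=2): S=84.4105, (K−S)⁺=72.4395, hold=70.7900 ⇒ V=72.4395 exercise | (k=6,j=3): S=104.7100, (K−S)⁺=52.1400, hold=50.4905 ⇒ V=52.1400 exercise | (k=6,j=4): S=129.8912, (K−S)⁺=26.9588, hold=25.3093 ⇒ V=26.9588 exercise | (k=6,j=5): S=161.1281, (K−S)⁺=0.0000, hold=5.7575 ⇒ V=5.7575 continue | (k=6,j=6): S=199.8770, (K−S)⁺=0.0000, hold=0.0000 ⇒ V=0.0000 continue  boundary S*=129.8912
step 5: (k=5,j=0): S=61.0955, (K−S)⁺=95.7545, hold=94.1050 ⇒ V=95.7545 exercise | (k=5,j=1): S=75.7881, (K−S)⁺=81.0619, hold=79.4124 ⇒ V=81.0619 exercise | (k=5,j=2): S=94.0140, (K−S)⁺=62.8360, hold=61.1865 ⇒ V=62.8360 exercise | (k=5,j=3): S=116.6229, (K−S)⁺=40.2271, hold=38.5776 ⇒ V=40.2271 exercise | (k=5,j=4): S=144.6690, (K−S)⁺=12.1810, hold=15.7181 ⇒ V=15.7181 continue | (k=5,j=5): S=179.4597, (K−S)⁺=0.0000, hold=2.7214 ⇒ V=2.7214 continue  boundary S*=116.6229
step 4: (k=4,j=0): S=68.0464, (K−S)⁺=88.8036, hold=87.1541 ⇒ V=88.8036 exercise | (k=4,j=1): S=84.4105, (K−S)⁺=72.4395, hold=70.7900 ⇒ V=72.4395 exercise | (k=4,j=2): S=104.7100, (K−S)⁺=52.1400, hold=50.4905 ⇒ V=52.1400 exercise | (k=4,j=3): S=129.8912, (K−S)⁺=26.9588, hold=27.1373 ⇒ V=27.1373 continue | (k=4,j=4): S=161.1281, (K−S)⁺=0.0000, hold=8.8359 ⇒ V=8.8359 continue  boundary S*=104.7100
step 3: (k=3,j=0): S=75.7881, (K−S)⁺=81.0619, hold=79.4124 ⇒ V=81.0619 exercise | (k=3,j=1): S=94.0140, (K−S)⁺=62.8360, hold=61.1865 ⇒ V=62.8360 exercise | (k=3,j=2): S=116.6229, (K−S)⁺=40.2271, hold=38.6698 ⇒ V=40.2271 exercise | (k=3,j=3): S=144.6690, (K−S)⁺=12.1810, hold=17.3934 ⇒ V=17.3934 continue  boundary S*=116.6229
step 2: (k=2,j=0): S=84.4105, (K−S)⁺=72.4395, hold=70.7900 ⇒ V=72.4395 exercise | (k=2,j=1): S=104.7100, (K−S)⁺=52.1400, hold=50.4905 ⇒ V=52.1400 exercise | (k=2,j=2): S=129.8912, (K−S)⁺=26.9588, hold=28.0032 ⇒ V=28.0032 continue  boundary S*=104.7100
step 1: (k=1,j=0): S=94.0140, (K−S)⁺=62.8360, hold=61.1865 ⇒ V=62.8360 exercise | (k=1,j=1): S=116.6229, (K−S)⁺=40.2271, hold=39.1173 ⇒ V=40.2271 exercise  boundary S*=116.6229
step 0: (k=0,j=0): S=104.7100, (K−S)⁺=52.1400, hold=50.4905 ⇒ V=52.1400 exercise  boundary S*=104.7100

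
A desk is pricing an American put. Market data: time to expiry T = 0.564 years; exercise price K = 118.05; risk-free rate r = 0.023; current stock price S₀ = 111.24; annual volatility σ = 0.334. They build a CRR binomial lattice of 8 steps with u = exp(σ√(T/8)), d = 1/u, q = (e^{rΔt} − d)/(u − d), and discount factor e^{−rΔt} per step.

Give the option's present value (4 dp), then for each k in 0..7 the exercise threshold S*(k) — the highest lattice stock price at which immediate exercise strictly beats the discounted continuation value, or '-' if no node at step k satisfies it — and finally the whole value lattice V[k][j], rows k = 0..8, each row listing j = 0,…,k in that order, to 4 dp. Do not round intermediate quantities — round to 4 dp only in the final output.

Δt=0.07050, u=1.09273, d=0.91514, q=0.48698, disc=e^(-rΔt)=0.99838
k=8 terminal: V=max(K-S,0) → 63.3302 52.7109 40.0306 24.8895 6.8100 0.0000 0.0000 0.0000 0.0000
k=7: j=0 S=59.7942 intr=58.2558 cont=58.0646 V=58.2558[EX]; j=1 S=71.3983 intr=46.6517 cont=46.4604 V=46.6517[EX]; j=2 S=85.2545 intr=32.7955 cont=32.6043 V=32.7955[EX]; j=3 S=101.7997 intr=16.2503 cont=16.0591 V=16.2503[EX]; j=4 S=121.5558 intr=0.0000 cont=3.4880 V=3.4880[hold]; j=5 S=145.1459 intr=0.0000 cont=0.0000 V=0.0000[hold]; j=6 S=173.3141 intr=0.0000 cont=0.0000 V=0.0000[hold]; j=7 S=206.9489 intr=0.0000 cont=0.0000 V=0.0000[hold]  S*(7)=101.7997
k=6: j=0 S=65.3391 intr=52.7109 cont=52.5196 V=52.7109[EX]; j=1 S=78.0194 intr=40.0306 cont=39.8393 V=40.0306[EX]; j=2 S=93.1605 intr=24.8895 cont=24.6982 V=24.8895[EX]; j=3 S=111.2400 intr=6.8100 cont=10.0191 V=10.0191[hold]; j=4 S=132.8282 intr=0.0000 cont=1.7865 V=1.7865[hold]; j=5 S=158.6059 intr=0.0000 cont=0.0000 V=0.0000[hold]; j=6 S=189.3863 intr=0.0000 cont=0.0000 V=0.0000[hold]  S*(6)=93.1605
k=5: j=0 S=71.3983 intr=46.6517 cont=46.4604 V=46.6517[EX]; j=1 S=85.2545 intr=32.7955 cont=32.6043 V=32.7955[EX]; j=2 S=101.7997 intr=16.2503 cont=17.6193 V=17.6193[hold]; j=3 S=121.5558 intr=0.0000 cont=6.0002 V=6.0002[hold]; j=4 S=145.1459 intr=0.0000 cont=0.9150 V=0.9150[hold]; j=5 S=173.3141 intr=0.0000 cont=0.0000 V=0.0000[hold]  S*(5)=85.2545
k=4: j=0 S=78.0194 intr=40.0306 cont=39.8393 V=40.0306[EX]; j=1 S=93.1605 intr=24.8895 cont=25.3638 V=25.3638[hold]; j=2 S=111.2400 intr=6.8100 cont=11.9416 V=11.9416[hold]; j=3 S=132.8282 intr=0.0000 cont=3.5181 V=3.5181[hold]; j=4 S=158.6059 intr=0.0000 cont=0.4687 V=0.4687[hold]  S*(4)=78.0194
k=3: j=0 S=85.2545 intr=32.7955 cont=32.8349 V=32.8349[hold]; j=1 S=101.7997 intr=16.2503 cont=18.7970 V=18.7970[hold]; j=2 S=121.5558 intr=0.0000 cont=7.8268 V=7.8268[hold]; j=3 S=145.1459 intr=0.0000 cont=2.0298 V=2.0298[hold]  S*(3)=-
k=2: j=0 S=93.1605 intr=24.8895 cont=25.9565 V=25.9565[hold]; j=1 S=111.2400 intr=6.8100 cont=13.4329 V=13.4329[hold]; j=2 S=132.8282 intr=0.0000 cont=4.9957 V=4.9957[hold]  S*(2)=-
k=1: j=0 S=101.7997 intr=16.2503 cont=19.8256 V=19.8256[hold]; j=1 S=121.5558 intr=0.0000 cont=9.3090 V=9.3090[hold]  S*(1)=-
k=0: j=0 S=111.2400 intr=6.8100 cont=14.6804 V=14.6804[hold]  S*(0)=-

price = 14.6804
boundary = - - - - 78.0194 85.2545 93.1605 101.7997
tree:
14.6804
19.8256 9.3090
25.9565 13.4329 4.9957
32.8349 18.7970 7.8268 2.0298
40.0306 25.3638 11.9416 3.5181 0.4687
46.6517 32.7955 17.6193 6.0002 0.9150 0.0000
52.7109 40.0306 24.8895 10.0191 1.7865 0.0000 0.0000
58.2558 46.6517 32.7955 16.2503 3.4880 0.0000 0.0000 0.0000
63.3302 52.7109 40.0306 24.8895 6.8100 0.0000 0.0000 0.0000 0.0000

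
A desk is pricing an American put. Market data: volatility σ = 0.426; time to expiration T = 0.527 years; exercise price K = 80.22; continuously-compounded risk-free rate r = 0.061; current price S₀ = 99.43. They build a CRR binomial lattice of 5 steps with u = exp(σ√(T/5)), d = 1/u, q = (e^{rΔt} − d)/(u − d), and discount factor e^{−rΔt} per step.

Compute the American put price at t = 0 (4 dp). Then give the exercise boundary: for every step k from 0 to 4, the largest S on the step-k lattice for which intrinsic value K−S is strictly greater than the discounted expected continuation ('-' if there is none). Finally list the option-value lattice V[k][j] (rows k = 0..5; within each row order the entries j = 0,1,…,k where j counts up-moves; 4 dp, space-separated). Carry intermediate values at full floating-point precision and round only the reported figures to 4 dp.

Δt=0.10540  u=1.14832  d=0.87084  q=0.48872  discount=0.99359
step 5 (expiry): payoffs max(K−S,0) = 30.4237 14.5563 0.0000 0.0000 0.0000 0.0000
step 4: (k=4,j=0): S=57.1823, (K−S)⁺=23.0377, hold=22.5236 ⇒ V=23.0377 exercise | (k=4,j=1): S=75.4031, (K−S)⁺=4.8169, hold=7.3946 ⇒ V=7.3946 continue | (k=4,j=2): S=99.4300, (K−S)⁺=0.0000, hold=0.0000 ⇒ V=0.0000 continue | (k=4,j=3): S=131.1129, (K−S)⁺=0.0000, hold=0.0000 ⇒ V=0.0000 continue | (k=4,j=4): S=172.8914, (K−S)⁺=0.0000, hold=0.0000 ⇒ V=0.0000 continue  boundary S*=57.1823
step 3: (k=3,j=0): S=65.6637, (K−S)⁺=14.5563, hold=15.2939 ⇒ V=15.2939 continue | (k=3,j=1): S=86.5871, (K−S)⁺=0.0000, hold=3.7564 ⇒ V=3.7564 continue | (k=3,j=2): S=114.1777, (K−S)⁺=0.0000, hold=0.0000 ⇒ V=0.0000 continue | (k=3,j=3): S=150.5599, (K−S)⁺=0.0000, hold=0.0000 ⇒ V=0.0000 continue  boundary S*=-
step 2: (k=2,j=0): S=75.4031, (K−S)⁺=4.8169, hold=9.5934 ⇒ V=9.5934 continue | (k=2,j=1): S=99.4300, (K−S)⁺=0.0000, hold=1.9083 ⇒ V=1.9083 continue | (k=2,j=2): S=131.1129, (K−S)⁺=0.0000, hold=0.0000 ⇒ V=0.0000 continue  boundary S*=-
step 1: (k=1,j=0): S=86.5871, (K−S)⁺=0.0000, hold=5.8001 ⇒ V=5.8001 continue | (k=1,j=1): S=114.1777, (K−S)⁺=0.0000, hold=0.9694 ⇒ V=0.9694 continue  boundary S*=-
step 0: (k=0,j=0): S=99.4300, (K−S)⁺=0.0000, hold=3.4172 ⇒ V=3.4172 continue  boundary S*=-

price = 3.4172
boundary = - - - - 57.1823
tree:
3.4172
5.8001 0.9694
9.5934 1.9083 0.0000
15.2939 3.7564 0.0000 0.0000
23.0377 7.3946 0.0000 0.0000 0.0000
30.4237 14.5563 0.0000 0.0000 0.0000 0.0000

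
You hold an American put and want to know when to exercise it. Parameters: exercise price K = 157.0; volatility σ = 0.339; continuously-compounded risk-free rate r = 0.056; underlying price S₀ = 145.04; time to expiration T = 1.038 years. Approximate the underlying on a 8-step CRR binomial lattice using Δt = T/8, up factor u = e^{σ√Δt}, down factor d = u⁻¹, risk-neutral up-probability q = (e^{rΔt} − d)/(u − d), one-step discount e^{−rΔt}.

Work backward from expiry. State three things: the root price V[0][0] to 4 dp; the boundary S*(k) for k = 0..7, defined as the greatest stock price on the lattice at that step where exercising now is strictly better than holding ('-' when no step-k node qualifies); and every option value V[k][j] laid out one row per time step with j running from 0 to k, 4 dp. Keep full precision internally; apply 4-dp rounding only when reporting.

params: Δt=0.12975 u=1.12988 d=0.88505 q=0.49930 e^(-rΔt)=0.99276
t_8 payoffs: 102.3950 87.2898 68.0062 43.3881 11.9600 0.0000 0.0000 0.0000 0.0000
t_7: node(7,0) S=61.6970 payoff=95.3030 vs cont=94.1664 → 95.3030 [stop]  node(7,1) S=78.7640 payoff=78.2360 vs cont=77.0993 → 78.2360 [stop]  node(7,2) S=100.5523 payoff=56.4477 vs cont=55.3111 → 56.4477 [stop]  node(7,3) S=128.3677 payoff=28.6323 vs cont=27.4957 → 28.6323 [stop]  node(7,4) S=163.8777 payoff=0.0000 vs cont=5.9451 → 5.9451 [wait]  node(7,5) S=209.2106 payoff=0.0000 vs cont=0.0000 → 0.0000 [wait]  node(7,6) S=267.0838 payoff=0.0000 vs cont=0.0000 → 0.0000 [wait]  node(7,7) S=340.9664 payoff=0.0000 vs cont=0.0000 → 0.0000 [wait]  ⇒ S*(7)=128.3677
t_6: node(6,0) S=69.7102 payoff=87.2898 vs cont=86.1532 → 87.2898 [stop]  node(6,1) S=88.9938 payoff=68.0062 vs cont=66.8695 → 68.0062 [stop]  node(6,2) S=113.6119 payoff=43.3881 vs cont=42.2515 → 43.3881 [stop]  node(6,3) S=145.0400 payoff=11.9600 vs cont=17.1794 → 17.1794 [wait]  node(6,4) S=185.1619 payoff=0.0000 vs cont=2.9552 → 2.9552 [wait]  node(6,5) S=236.3827 payoff=0.0000 vs cont=0.0000 → 0.0000 [wait]  node(6,6) S=301.7724 payoff=0.0000 vs cont=0.0000 → 0.0000 [wait]  ⇒ S*(6)=113.6119
t_5: node(5,0) S=78.7640 payoff=78.2360 vs cont=77.0993 → 78.2360 [stop]  node(5,1) S=100.5523 payoff=56.4477 vs cont=55.3111 → 56.4477 [stop]  node(5,2) S=128.3677 payoff=28.6323 vs cont=30.0828 → 30.0828 [wait]  node(5,3) S=163.8777 payoff=0.0000 vs cont=10.0043 → 10.0043 [wait]  node(5,4) S=209.2106 payoff=0.0000 vs cont=1.4690 → 1.4690 [wait]  node(5,5) S=267.0838 payoff=0.0000 vs cont=0.0000 → 0.0000 [wait]  ⇒ S*(5)=100.5523
t_4: node(4,0) S=88.9938 payoff=68.0062 vs cont=66.8695 → 68.0062 [stop]  node(4,1) S=113.6119 payoff=43.3881 vs cont=42.9705 → 43.3881 [stop]  node(4,2) S=145.0400 payoff=11.9600 vs cont=19.9125 → 19.9125 [wait]  node(4,3) S=185.1619 payoff=0.0000 vs cont=5.7011 → 5.7011 [wait]  node(4,4) S=236.3827 payoff=0.0000 vs cont=0.7302 → 0.7302 [wait]  ⇒ S*(4)=113.6119
t_3: node(3,0) S=100.5523 payoff=56.4477 vs cont=55.3111 → 56.4477 [stop]  node(3,1) S=128.3677 payoff=28.6323 vs cont=31.4375 → 31.4375 [wait]  node(3,2) S=163.8777 payoff=0.0000 vs cont=12.7240 → 12.7240 [wait]  node(3,3) S=209.2106 payoff=0.0000 vs cont=3.1958 → 3.1958 [wait]  ⇒ S*(3)=100.5523
t_2: node(2,0) S=113.6119 payoff=43.3881 vs cont=43.6420 → 43.6420 [wait]  node(2,1) S=145.0400 payoff=11.9600 vs cont=21.9340 → 21.9340 [wait]  node(2,2) S=185.1619 payoff=0.0000 vs cont=7.9089 → 7.9089 [wait]  ⇒ S*(2)=-
t_1: node(1,0) S=128.3677 payoff=28.6323 vs cont=32.5658 → 32.5658 [wait]  node(1,1) S=163.8777 payoff=0.0000 vs cont=14.8232 → 14.8232 [wait]  ⇒ S*(1)=-
t_0: node(0,0) S=145.0400 payoff=11.9600 vs cont=23.5354 → 23.5354 [wait]  ⇒ S*(0)=-

price = 23.5354
boundary = - - - 100.5523 113.6119 100.5523 113.6119 128.3677
tree:
23.5354
32.5658 14.8232
43.6420 21.9340 7.9089
56.4477 31.4375 12.7240 3.1958
68.0062 43.3881 19.9125 5.7011 0.7302
78.2360 56.4477 30.0828 10.0043 1.4690 0.0000
87.2898 68.0062 43.3881 17.1794 2.9552 0.0000 0.0000
95.3030 78.2360 56.4477 28.6323 5.9451 0.0000 0.0000 0.0000
102.3950 87.2898 68.0062 43.3881 11.9600 0.0000 0.0000 0.0000 0.0000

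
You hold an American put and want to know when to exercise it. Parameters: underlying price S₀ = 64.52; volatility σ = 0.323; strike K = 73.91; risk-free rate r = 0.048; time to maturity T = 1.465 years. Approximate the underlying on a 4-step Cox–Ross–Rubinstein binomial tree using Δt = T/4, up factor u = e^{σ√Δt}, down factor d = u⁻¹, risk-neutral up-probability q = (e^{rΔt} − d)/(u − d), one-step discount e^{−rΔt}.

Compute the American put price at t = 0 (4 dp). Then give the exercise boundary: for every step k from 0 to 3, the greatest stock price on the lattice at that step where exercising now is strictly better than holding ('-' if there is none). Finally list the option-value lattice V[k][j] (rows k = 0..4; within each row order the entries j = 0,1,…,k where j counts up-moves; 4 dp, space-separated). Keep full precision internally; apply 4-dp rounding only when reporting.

Δt=0.36625  u=1.21589  d=0.82244  q=0.49636  discount=0.98257
step 4 (expiry): payoffs max(K−S,0) = 44.3898 30.2678 9.3900 0.0000 0.0000
step 3: (k=3,j=0): S=35.8933, (K−S)⁺=38.0167, hold=36.7287 ⇒ V=38.0167 exercise | (k=3,j=1): S=53.0641, (K−S)⁺=20.8459, hold=19.5579 ⇒ V=20.8459 exercise | (k=3,j=2): S=78.4491, (K−S)⁺=0.0000, hold=4.6467 ⇒ V=4.6467 continue | (k=3,j=3): S=115.9780, (K−S)⁺=0.0000, hold=0.0000 ⇒ V=0.0000 continue  boundary S*=53.0641
step 2: (k=2,j=0): S=43.6422, (K−S)⁺=30.2678, hold=28.9798 ⇒ V=30.2678 exercise | (k=2,j=1): S=64.5200, (K−S)⁺=9.3900, hold=12.5821 ⇒ V=12.5821 continue | (k=2,j=2): S=95.3854, (K−S)⁺=0.0000, hold=2.2995 ⇒ V=2.2995 continue  boundary S*=43.6422
step 1: (k=1,j=0): S=53.0641, (K−S)⁺=20.8459, hold=21.1148 ⇒ V=21.1148 continue | (k=1,j=1): S=78.4491, (K−S)⁺=0.0000, hold=7.3479 ⇒ V=7.3479 continue  boundary S*=-
step 0: (k=0,j=0): S=64.5200, (K−S)⁺=9.3900, hold=14.0325 ⇒ V=14.0325 continue  boundary S*=-

price = 14.0325
boundary = - - 43.6422 53.0641
tree:
14.0325
21.1148 7.3479
30.2678 12.5821 2.2995
38.0167 20.8459 4.6467 0.0000
44.3898 30.2678 9.3900 0.0000 0.0000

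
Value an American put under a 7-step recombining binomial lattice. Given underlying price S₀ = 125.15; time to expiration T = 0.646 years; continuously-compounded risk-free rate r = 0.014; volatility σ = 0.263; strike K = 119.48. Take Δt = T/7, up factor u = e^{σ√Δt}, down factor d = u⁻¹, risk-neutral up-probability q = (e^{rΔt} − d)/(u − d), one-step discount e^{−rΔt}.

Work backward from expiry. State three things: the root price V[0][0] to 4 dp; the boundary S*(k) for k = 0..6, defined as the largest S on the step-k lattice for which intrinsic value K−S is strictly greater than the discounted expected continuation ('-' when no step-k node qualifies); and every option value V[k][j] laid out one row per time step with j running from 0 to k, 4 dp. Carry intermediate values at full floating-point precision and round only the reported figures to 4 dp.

price = 7.4513
boundary = - - - - 90.9155 98.4773 106.6681
tree:
7.4513
10.9707 3.7804
15.6812 6.0600 1.3998
21.6268 9.4876 2.4816 0.2691
28.5645 14.4086 4.3523 0.5264 0.0000
35.5457 21.0027 7.5316 1.0297 0.0000 0.0000
41.9907 28.5645 12.8119 2.0142 0.0000 0.0000 0.0000
47.9409 35.5457 21.0027 3.9399 0.0000 0.0000 0.0000 0.0000

Δt=0.09229  u=1.08317  d=0.92321  q=0.48812  discount=0.99871
step 7 (expiry): payoffs max(K−S,0) = 47.9409 35.5457 21.0027 3.9399 0.0000 0.0000 0.0000 0.0000
step 6: (k=6,j=0): S=77.4893, (K−S)⁺=41.9907, hold=41.8365 ⇒ V=41.9907 exercise | (k=6,j=1): S=90.9155, (K−S)⁺=28.5645, hold=28.4102 ⇒ V=28.5645 exercise | (k=6,j=2): S=106.6681, (K−S)⁺=12.8119, hold=12.6577 ⇒ V=12.8119 exercise | (k=6,j=3): S=125.1500, (K−S)⁺=0.0000, hold=2.0142 ⇒ V=2.0142 continue | (k=6,j=4): S=146.8342, (K−S)⁺=0.0000, hold=0.0000 ⇒ V=0.0000 continue | (k=6,j=5): S=172.2756, (K−S)⁺=0.0000, hold=0.0000 ⇒ V=0.0000 continue | (k=6,j=6): S=202.1251, (K−S)⁺=0.0000, hold=0.0000 ⇒ V=0.0000 continue  boundary S*=106.6681
step 5: (k=5,j=0): S=83.9343, (K−S)⁺=35.5457, hold=35.3914 ⇒ V=35.5457 exercise | (k=5,j=1): S=98.4773, (K−S)⁺=21.0027, hold=20.8484 ⇒ V=21.0027 exercise | (k=5,j=2): S=115.5401, (K−S)⁺=3.9399, hold=7.5316 ⇒ V=7.5316 continue | (k=5,j=3): S=135.5592, (K−S)⁺=0.0000, hold=1.0297 ⇒ V=1.0297 continue | (k=5,j=4): S=159.0470, (K−S)⁺=0.0000, hold=0.0000 ⇒ V=0.0000 continue | (k=5,j=5): S=186.6044, (K−S)⁺=0.0000, hold=0.0000 ⇒ V=0.0000 continue  boundary S*=98.4773
step 4: (k=4,j=0): S=90.9155, (K−S)⁺=28.5645, hold=28.4102 ⇒ V=28.5645 exercise | (k=4,j=1): S=106.6681, (K−S)⁺=12.8119, hold=14.4086 ⇒ V=14.4086 continue | (k=4,j=2): S=125.1500, (K−S)⁺=0.0000, hold=4.3523 ⇒ V=4.3523 continue | (k=4,j=3): S=146.8342, (K−S)⁺=0.0000, hold=0.5264 ⇒ V=0.5264 continue | (k=4,j=4): S=172.2756, (K−S)⁺=0.0000, hold=0.0000 ⇒ V=0.0000 continue  boundary S*=90.9155
step 3: (k=3,j=0): S=98.4773, (K−S)⁺=21.0027, hold=21.6268 ⇒ V=21.6268 continue | (k=3,j=1): S=115.5401, (K−S)⁺=3.9399, hold=9.4876 ⇒ V=9.4876 continue | (k=3,j=2): S=135.5592, (K−S)⁺=0.0000, hold=2.4816 ⇒ V=2.4816 continue | (k=3,j=3): S=159.0470, (K−S)⁺=0.0000, hold=0.2691 ⇒ V=0.2691 continue  boundary S*=-
step 2: (k=2,j=0): S=106.6681, (K−S)⁺=12.8119, hold=15.6812 ⇒ V=15.6812 continue | (k=2,j=1): S=125.1500, (K−S)⁺=0.0000, hold=6.0600 ⇒ V=6.0600 continue | (k=2,j=2): S=146.8342, (K−S)⁺=0.0000, hold=1.3998 ⇒ V=1.3998 continue  boundary S*=-
step 1: (k=1,j=0): S=115.5401, (K−S)⁺=3.9399, hold=10.9707 ⇒ V=10.9707 continue | (k=1,j=1): S=135.5592, (K−S)⁺=0.0000, hold=3.7804 ⇒ V=3.7804 continue  boundary S*=-
step 0: (k=0,j=0): S=125.1500, (K−S)⁺=0.0000, hold=7.4513 ⇒ V=7.4513 continue  boundary S*=-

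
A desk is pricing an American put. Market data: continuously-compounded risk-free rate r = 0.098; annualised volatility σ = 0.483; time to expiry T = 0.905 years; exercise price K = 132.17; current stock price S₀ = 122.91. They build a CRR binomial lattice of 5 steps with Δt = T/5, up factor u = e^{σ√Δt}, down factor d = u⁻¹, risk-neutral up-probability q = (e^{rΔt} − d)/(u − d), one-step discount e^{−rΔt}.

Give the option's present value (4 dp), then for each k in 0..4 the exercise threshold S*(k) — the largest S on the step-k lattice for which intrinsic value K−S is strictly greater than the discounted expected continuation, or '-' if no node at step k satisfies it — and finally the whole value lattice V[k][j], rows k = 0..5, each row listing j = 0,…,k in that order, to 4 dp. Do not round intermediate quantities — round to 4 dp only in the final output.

params: Δt=0.18100 u=1.22812 d=0.81425 q=0.49205 e^(-rΔt)=0.98242
t_5 payoffs: 88.1778 65.8170 32.0905 0.0000 0.0000 0.0000
t_4: node(4,0) S=54.0279 payoff=78.1421 vs cont=75.8183 → 78.1421 [stop]  node(4,1) S=81.4897 payoff=50.6803 vs cont=48.3566 → 50.6803 [stop]  node(4,2) S=122.9100 payoff=9.2600 vs cont=16.0138 → 16.0138 [wait]  node(4,3) S=185.3838 payoff=0.0000 vs cont=0.0000 → 0.0000 [wait]  node(4,4) S=279.6124 payoff=0.0000 vs cont=0.0000 → 0.0000 [wait]  ⇒ S*(4)=81.4897
t_3: node(3,0) S=66.3530 payoff=65.8170 vs cont=63.4933 → 65.8170 [stop]  node(3,1) S=100.0795 payoff=32.0905 vs cont=33.0316 → 33.0316 [wait]  node(3,2) S=150.9487 payoff=0.0000 vs cont=7.9912 → 7.9912 [wait]  node(3,3) S=227.6743 payoff=0.0000 vs cont=0.0000 → 0.0000 [wait]  ⇒ S*(3)=66.3530
t_2: node(2,0) S=81.4897 payoff=50.6803 vs cont=48.8114 → 50.6803 [stop]  node(2,1) S=122.9100 payoff=9.2600 vs cont=20.3464 → 20.3464 [wait]  node(2,2) S=185.3838 payoff=0.0000 vs cont=3.9878 → 3.9878 [wait]  ⇒ S*(2)=81.4897
t_1: node(1,0) S=100.0795 payoff=32.0905 vs cont=35.1259 → 35.1259 [wait]  node(1,1) S=150.9487 payoff=0.0000 vs cont=12.0810 → 12.0810 [wait]  ⇒ S*(1)=-
t_0: node(0,0) S=122.9100 payoff=9.2600 vs cont=23.3685 → 23.3685 [wait]  ⇒ S*(0)=-

price = 23.3685
boundary = - - 81.4897 66.3530 81.4897
tree:
23.3685
35.1259 12.0810
50.6803 20.3464 3.9878
65.8170 33.0316 7.9912 0.0000
78.1421 50.6803 16.0138 0.0000 0.0000
88.1778 65.8170 32.0905 0.0000 0.0000 0.0000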